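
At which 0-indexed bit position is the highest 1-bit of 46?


0b101110. Highest set bit at position 5

5


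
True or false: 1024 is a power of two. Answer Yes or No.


0b10000000000. Only one bit set => Yes

Yes


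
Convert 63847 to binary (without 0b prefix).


63847 = 1111100101100111 in binary

1111100101100111


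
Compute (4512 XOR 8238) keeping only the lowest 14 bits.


Step 1: 4512 ^ 8238 = 12686
Step 2: 12686 & 16383 = 12686

12686


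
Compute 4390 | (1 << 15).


4390 | (1 << 15) = 4390 | 32768 = 37158

37158


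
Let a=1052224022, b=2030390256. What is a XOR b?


1052224022 ^ 2030390256 = 1202905574

1202905574


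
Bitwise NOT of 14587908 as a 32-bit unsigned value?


~0b110111101001100000000100 = 0b11111111001000010110011111111011 = 4280379387 (32-bit unsigned)

4280379387


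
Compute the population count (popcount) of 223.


0b11011111 has 7 set bits

7


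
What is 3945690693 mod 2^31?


3945690693 & 2147483647 = 1798207045

1798207045


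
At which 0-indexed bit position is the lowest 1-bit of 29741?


0b111010000101101. Lowest set bit at position 0

0


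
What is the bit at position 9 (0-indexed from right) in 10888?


0b10101010001000, position 9 = 1

1


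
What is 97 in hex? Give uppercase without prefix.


97 = 61 hex

61


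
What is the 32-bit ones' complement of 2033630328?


2033630328 ^ 4294967295 = 2261336967

2261336967


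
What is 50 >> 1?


0b110010 >> 1 = 0b11001 = 25

25


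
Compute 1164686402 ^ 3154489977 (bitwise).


0b1000101011010111011010001000010 ^ 0b10111100000001011011001001111001 = 0b11111001011011100000011000111011 = 4184737339

4184737339


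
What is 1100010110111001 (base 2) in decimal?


1100010110111001 in decimal = 50617

50617


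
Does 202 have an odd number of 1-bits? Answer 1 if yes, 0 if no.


0b11001010 has 4 ones => parity 0

0


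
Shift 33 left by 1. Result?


0b100001 << 1 = 0b1000010 = 66

66


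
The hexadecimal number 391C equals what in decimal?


391C hex = 14620 decimal

14620


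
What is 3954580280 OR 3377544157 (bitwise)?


0b11101011101101100001101100111000 | 0b11001001010100010011101111011101 = 0b11101011111101110011101111111101 = 3958848509

3958848509


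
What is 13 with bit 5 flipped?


13 ^ (1 << 5) = 13 ^ 32 = 45

45


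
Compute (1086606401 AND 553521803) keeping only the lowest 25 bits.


Step 1: 1086606401 & 553521803 = 12845057
Step 2: 12845057 & 33554431 = 12845057

12845057


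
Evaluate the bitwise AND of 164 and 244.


0b10100100 & 0b11110100 = 0b10100100 = 164

164


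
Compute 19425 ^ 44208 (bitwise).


0b100101111100001 ^ 0b1010110010110000 = 0b1110011101010001 = 59217

59217


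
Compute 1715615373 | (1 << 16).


1715615373 | (1 << 16) = 1715615373 | 65536 = 1715680909

1715680909


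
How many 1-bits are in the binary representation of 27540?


0b110101110010100 has 8 set bits

8


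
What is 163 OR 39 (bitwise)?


0b10100011 | 0b100111 = 0b10100111 = 167

167


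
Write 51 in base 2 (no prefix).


51 = 110011 in binary

110011


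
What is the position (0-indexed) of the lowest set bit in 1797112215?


0b1101011000111011100000110010111. Lowest set bit at position 0

0


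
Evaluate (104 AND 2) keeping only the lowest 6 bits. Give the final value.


Step 1: 104 & 2 = 0
Step 2: 0 & 63 = 0

0


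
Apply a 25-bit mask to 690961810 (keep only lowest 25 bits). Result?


690961810 & 33554431 = 19873170

19873170


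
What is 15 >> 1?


0b1111 >> 1 = 0b111 = 7

7


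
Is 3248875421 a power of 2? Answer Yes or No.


0b11000001101001011110011110011101. Multiple bits set => No

No


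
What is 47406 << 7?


0b1011100100101110 << 7 = 0b10111001001011100000000 = 6067968

6067968


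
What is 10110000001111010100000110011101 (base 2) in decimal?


10110000001111010100000110011101 in decimal = 2956804509

2956804509


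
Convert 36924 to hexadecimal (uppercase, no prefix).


36924 = 903C hex

903C


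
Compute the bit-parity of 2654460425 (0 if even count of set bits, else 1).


0b10011110001101111101101000001001 has 17 ones => parity 1

1


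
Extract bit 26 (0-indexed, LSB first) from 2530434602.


0b10010110110100110101111000101010, position 26 = 1

1


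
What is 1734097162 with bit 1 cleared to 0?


1734097162 & ~(1 << 1) = 1734097160

1734097160


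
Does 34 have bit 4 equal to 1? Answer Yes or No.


0b100010, bit 4 = 0. No

No


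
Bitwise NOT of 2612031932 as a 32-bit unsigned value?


~0b10011011101100000111000110111100 = 0b1100100010011111000111001000011 = 1682935363 (32-bit unsigned)

1682935363


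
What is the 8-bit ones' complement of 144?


144 ^ 255 = 111

111


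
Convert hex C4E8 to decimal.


C4E8 hex = 50408 decimal

50408


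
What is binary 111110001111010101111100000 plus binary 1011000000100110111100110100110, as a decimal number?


111110001111010101111100000 + 1011000000100110111100110100110 = 1011111110110110010010110000110 = 1608197510

1608197510


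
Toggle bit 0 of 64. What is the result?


64 ^ (1 << 0) = 64 ^ 1 = 65

65


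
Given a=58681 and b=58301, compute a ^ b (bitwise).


58681 ^ 58301 = 1668

1668


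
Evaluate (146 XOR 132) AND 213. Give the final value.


Step 1: 146 ^ 132 = 22
Step 2: 22 & 213 = 20

20


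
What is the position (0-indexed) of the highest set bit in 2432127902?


0b10010000111101110101001110011110. Highest set bit at position 31

31


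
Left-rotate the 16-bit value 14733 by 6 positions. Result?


Rotate 0b11100110001101 left by 6 (16-bit) = 0b110001101001110 = 25422

25422


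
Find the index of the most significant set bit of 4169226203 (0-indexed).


0b11111000100000010101011111011011. Highest set bit at position 31

31


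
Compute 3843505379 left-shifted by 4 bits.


0b11100101000101110011110011100011 << 4 = 0b111001010001011100111100111000110000 = 61496086064

61496086064


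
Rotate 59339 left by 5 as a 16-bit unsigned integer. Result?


Rotate 0b1110011111001011 left by 5 (16-bit) = 0b1111100101111100 = 63868

63868


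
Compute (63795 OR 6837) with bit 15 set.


Step 1: 63795 | 6837 = 64439
Step 2: 64439 | (1 << 15) = 64439 | 32768 = 64439

64439


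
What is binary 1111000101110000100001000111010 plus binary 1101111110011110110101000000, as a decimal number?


1111000101110000100001000111010 + 1101111110011110110101000000 = 10000110101100100010111101111010 = 2259824506

2259824506


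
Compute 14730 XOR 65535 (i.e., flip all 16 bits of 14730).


14730 ^ 65535 = 50805

50805


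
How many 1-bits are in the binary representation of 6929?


0b1101100010001 has 6 set bits

6


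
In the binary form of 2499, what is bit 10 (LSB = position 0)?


0b100111000011, position 10 = 0

0


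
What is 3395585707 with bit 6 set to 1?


3395585707 | (1 << 6) = 3395585707 | 64 = 3395585771

3395585771


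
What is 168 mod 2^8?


168 & 255 = 168

168


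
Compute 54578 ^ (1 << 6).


54578 ^ (1 << 6) = 54578 ^ 64 = 54642

54642


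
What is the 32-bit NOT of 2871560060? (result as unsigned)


~0b10101011001010001000011101111100 = 0b1010100110101110111100010000011 = 1423407235 (32-bit unsigned)

1423407235


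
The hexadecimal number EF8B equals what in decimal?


EF8B hex = 61323 decimal

61323


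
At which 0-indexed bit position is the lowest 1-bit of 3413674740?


0b11001011011110001000101011110100. Lowest set bit at position 2

2


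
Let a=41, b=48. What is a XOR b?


41 ^ 48 = 25

25


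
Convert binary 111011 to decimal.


111011 in decimal = 59

59


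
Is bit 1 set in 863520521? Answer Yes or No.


0b110011011110000100011100001001, bit 1 = 0. No

No


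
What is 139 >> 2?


0b10001011 >> 2 = 0b100010 = 34

34


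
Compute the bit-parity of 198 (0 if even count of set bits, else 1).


0b11000110 has 4 ones => parity 0

0


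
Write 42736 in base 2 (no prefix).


42736 = 1010011011110000 in binary

1010011011110000


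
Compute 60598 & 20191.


0b1110110010110110 & 0b100111011011111 = 0b100110010010110 = 19606

19606


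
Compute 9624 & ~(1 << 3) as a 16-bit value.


9624 & ~(1 << 3) = 9616

9616


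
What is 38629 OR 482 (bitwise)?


0b1001011011100101 | 0b111100010 = 0b1001011111100111 = 38887

38887


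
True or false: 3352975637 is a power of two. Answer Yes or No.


0b11000111110110100101100100010101. Multiple bits set => No

No


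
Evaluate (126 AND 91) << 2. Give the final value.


Step 1: 126 & 91 = 90
Step 2: 90 << 2 = 360

360


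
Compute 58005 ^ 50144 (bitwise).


0b1110001010010101 ^ 0b1100001111100000 = 0b10000101110101 = 8565

8565


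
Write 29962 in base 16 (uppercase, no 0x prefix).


29962 = 750A hex

750A


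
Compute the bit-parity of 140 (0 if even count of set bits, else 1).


0b10001100 has 3 ones => parity 1

1


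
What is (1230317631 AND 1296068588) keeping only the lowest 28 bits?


Step 1: 1230317631 & 1296068588 = 1228941356
Step 2: 1228941356 & 268435455 = 155199532

155199532


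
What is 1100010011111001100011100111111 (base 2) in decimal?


1100010011111001100011100111111 in decimal = 1652344639

1652344639


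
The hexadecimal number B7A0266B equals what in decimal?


B7A0266B hex = 3080726123 decimal

3080726123


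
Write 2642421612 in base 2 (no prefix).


2642421612 = 10011101100000000010011101101100 in binary

10011101100000000010011101101100


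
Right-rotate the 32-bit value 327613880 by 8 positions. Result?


Rotate 0b10011100001101111110110111000 right by 8 (32-bit) = 0b10111000000100111000011011111101 = 3088287485

3088287485


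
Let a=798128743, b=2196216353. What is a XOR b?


798128743 ^ 2196216353 = 2910183494

2910183494


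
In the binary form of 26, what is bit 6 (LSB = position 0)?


0b11010, position 6 = 0

0


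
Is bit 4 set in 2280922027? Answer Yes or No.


0b10000111111101000001101110101011, bit 4 = 0. No

No


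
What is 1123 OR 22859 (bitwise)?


0b10001100011 | 0b101100101001011 = 0b101110101101011 = 23915

23915


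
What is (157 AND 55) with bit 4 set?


Step 1: 157 & 55 = 21
Step 2: 21 | (1 << 4) = 21 | 16 = 21

21


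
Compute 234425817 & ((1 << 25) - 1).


234425817 & 33554431 = 33099225

33099225


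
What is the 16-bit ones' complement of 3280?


3280 ^ 65535 = 62255

62255


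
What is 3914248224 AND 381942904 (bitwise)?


0b11101001010011101011000000100000 & 0b10110110000111111110001111000 = 0b10000101011000000100000 = 4370464

4370464


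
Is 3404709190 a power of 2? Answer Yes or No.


0b11001010111011111011110101000110. Multiple bits set => No

No


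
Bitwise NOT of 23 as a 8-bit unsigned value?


~0b10111 = 0b11101000 = 232 (8-bit unsigned)

232


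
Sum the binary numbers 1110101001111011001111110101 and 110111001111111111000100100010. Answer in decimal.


1110101001111011001111110101 + 110111001111111111000100100010 = 1000101111001111010010100010111 = 1172808983

1172808983


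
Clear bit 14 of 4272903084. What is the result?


4272903084 & ~(1 << 14) = 4272886700

4272886700


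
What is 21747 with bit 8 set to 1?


21747 | (1 << 8) = 21747 | 256 = 22003

22003


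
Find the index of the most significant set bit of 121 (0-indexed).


0b1111001. Highest set bit at position 6

6


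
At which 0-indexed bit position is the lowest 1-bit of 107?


0b1101011. Lowest set bit at position 0

0


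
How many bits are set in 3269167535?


0b11000010110110111000100110101111 has 18 set bits

18


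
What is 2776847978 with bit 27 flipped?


2776847978 ^ (1 << 27) = 2776847978 ^ 134217728 = 2911065706

2911065706


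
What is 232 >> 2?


0b11101000 >> 2 = 0b111010 = 58

58


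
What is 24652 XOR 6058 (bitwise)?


0b110000001001100 ^ 0b1011110101010 = 0b111011111100110 = 30694

30694


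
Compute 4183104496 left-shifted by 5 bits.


0b11111001010101010001101111110000 << 5 = 0b1111100101010101000110111111000000000 = 133859343872

133859343872


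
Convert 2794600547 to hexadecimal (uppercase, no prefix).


2794600547 = A6923863 hex

A6923863


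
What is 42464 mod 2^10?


42464 & 1023 = 480

480


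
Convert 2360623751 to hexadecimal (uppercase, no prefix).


2360623751 = 8CB44287 hex

8CB44287


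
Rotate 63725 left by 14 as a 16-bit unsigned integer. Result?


Rotate 0b1111100011101101 left by 14 (16-bit) = 0b111111000111011 = 32315

32315


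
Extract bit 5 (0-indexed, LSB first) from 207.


0b11001111, position 5 = 0

0


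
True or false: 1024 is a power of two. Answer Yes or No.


0b10000000000. Only one bit set => Yes

Yes


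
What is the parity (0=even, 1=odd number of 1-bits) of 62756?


0b1111010100100100 has 8 ones => parity 0

0


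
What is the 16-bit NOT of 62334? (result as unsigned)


~0b1111001101111110 = 0b110010000001 = 3201 (16-bit unsigned)

3201


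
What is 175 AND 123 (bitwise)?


0b10101111 & 0b1111011 = 0b101011 = 43

43


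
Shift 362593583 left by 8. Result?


0b10101100111001011110100101111 << 8 = 0b1010110011100101111010010111100000000 = 92823957248

92823957248


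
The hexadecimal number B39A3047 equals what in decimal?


B39A3047 hex = 3013226567 decimal

3013226567


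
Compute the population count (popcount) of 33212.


0b1000000110111100 has 7 set bits

7


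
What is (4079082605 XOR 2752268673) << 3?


Step 1: 4079082605 ^ 2752268673 = 1462605292
Step 2: 1462605292 << 3 = 11700842336

11700842336


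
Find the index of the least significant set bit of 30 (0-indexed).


0b11110. Lowest set bit at position 1

1


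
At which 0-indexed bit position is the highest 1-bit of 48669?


0b1011111000011101. Highest set bit at position 15

15


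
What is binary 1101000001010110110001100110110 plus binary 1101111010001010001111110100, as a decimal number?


1101000001010110110001100110110 + 1101111010001010001111110100 = 1110110000101000000011100101010 = 1981024042

1981024042


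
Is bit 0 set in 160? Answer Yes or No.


0b10100000, bit 0 = 0. No

No


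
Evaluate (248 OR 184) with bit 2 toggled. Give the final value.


Step 1: 248 | 184 = 248
Step 2: 248 ^ (1 << 2) = 248 ^ 4 = 252

252


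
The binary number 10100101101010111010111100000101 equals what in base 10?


10100101101010111010111100000101 in decimal = 2779492101

2779492101


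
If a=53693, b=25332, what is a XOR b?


53693 ^ 25332 = 45897

45897


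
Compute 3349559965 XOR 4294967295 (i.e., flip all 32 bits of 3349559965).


3349559965 ^ 4294967295 = 945407330

945407330


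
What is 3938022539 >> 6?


0b11101010101110010111010010001011 >> 6 = 0b11101010101110010111010010 = 61531602

61531602


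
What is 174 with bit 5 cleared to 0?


174 & ~(1 << 5) = 142

142


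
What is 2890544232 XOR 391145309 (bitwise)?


0b10101100010010100011010001101000 ^ 0b10111010100000110011101011101 = 0b10111011000110100101001100110101 = 3139064629

3139064629


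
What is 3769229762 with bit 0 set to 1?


3769229762 | (1 << 0) = 3769229762 | 1 = 3769229763

3769229763


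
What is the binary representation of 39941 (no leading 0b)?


39941 = 1001110000000101 in binary

1001110000000101


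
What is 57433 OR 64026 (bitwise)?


0b1110000001011001 | 0b1111101000011010 = 0b1111101001011011 = 64091

64091


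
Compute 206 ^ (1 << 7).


206 ^ (1 << 7) = 206 ^ 128 = 78

78


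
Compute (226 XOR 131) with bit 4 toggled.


Step 1: 226 ^ 131 = 97
Step 2: 97 ^ (1 << 4) = 97 ^ 16 = 113

113


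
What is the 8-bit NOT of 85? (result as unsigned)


~0b1010101 = 0b10101010 = 170 (8-bit unsigned)

170


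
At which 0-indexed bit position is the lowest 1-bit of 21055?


0b101001000111111. Lowest set bit at position 0

0


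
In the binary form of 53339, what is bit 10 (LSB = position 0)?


0b1101000001011011, position 10 = 0

0


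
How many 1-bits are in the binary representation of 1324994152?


0b1001110111110011100111001101000 has 18 set bits

18


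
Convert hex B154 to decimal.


B154 hex = 45396 decimal

45396


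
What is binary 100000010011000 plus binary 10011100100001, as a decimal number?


100000010011000 + 10011100100001 = 110011110111001 = 26553

26553


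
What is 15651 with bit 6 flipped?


15651 ^ (1 << 6) = 15651 ^ 64 = 15715

15715


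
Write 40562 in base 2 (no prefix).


40562 = 1001111001110010 in binary

1001111001110010


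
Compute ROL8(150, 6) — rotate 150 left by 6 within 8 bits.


Rotate 0b10010110 left by 6 (8-bit) = 0b10100101 = 165

165


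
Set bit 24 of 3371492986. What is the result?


3371492986 | (1 << 24) = 3371492986 | 16777216 = 3388270202

3388270202


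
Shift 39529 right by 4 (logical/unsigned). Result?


0b1001101001101001 >> 4 = 0b100110100110 = 2470

2470


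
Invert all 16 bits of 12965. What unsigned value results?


12965 ^ 65535 = 52570

52570


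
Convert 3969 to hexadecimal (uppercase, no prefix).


3969 = F81 hex

F81


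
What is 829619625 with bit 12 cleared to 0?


829619625 & ~(1 << 12) = 829615529

829615529


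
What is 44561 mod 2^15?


44561 & 32767 = 11793

11793


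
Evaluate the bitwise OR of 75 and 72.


0b1001011 | 0b1001000 = 0b1001011 = 75

75


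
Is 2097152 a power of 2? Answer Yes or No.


0b1000000000000000000000. Only one bit set => Yes

Yes


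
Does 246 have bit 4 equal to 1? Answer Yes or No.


0b11110110, bit 4 = 1. Yes

Yes


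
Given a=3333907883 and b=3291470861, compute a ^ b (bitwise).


3333907883 ^ 3291470861 = 43563430

43563430


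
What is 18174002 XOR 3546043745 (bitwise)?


0b1000101010101000000110010 ^ 0b11010011010111000101010101100001 = 0b11010010010010010000010101010011 = 3528000851

3528000851


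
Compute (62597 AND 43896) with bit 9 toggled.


Step 1: 62597 & 43896 = 40960
Step 2: 40960 ^ (1 << 9) = 40960 ^ 512 = 41472

41472


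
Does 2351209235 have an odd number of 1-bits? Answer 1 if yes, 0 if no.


0b10001100001001001001101100010011 has 13 ones => parity 1

1


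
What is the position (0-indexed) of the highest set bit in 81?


0b1010001. Highest set bit at position 6

6


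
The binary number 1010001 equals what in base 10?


1010001 in decimal = 81

81


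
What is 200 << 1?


0b11001000 << 1 = 0b110010000 = 400

400


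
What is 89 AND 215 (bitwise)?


0b1011001 & 0b11010111 = 0b1010001 = 81

81


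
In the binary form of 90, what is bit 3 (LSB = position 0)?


0b1011010, position 3 = 1

1


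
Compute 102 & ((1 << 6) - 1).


102 & 63 = 38

38


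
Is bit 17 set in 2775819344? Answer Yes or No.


0b10100101011100111010010001010000, bit 17 = 1. Yes

Yes


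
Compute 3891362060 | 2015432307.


0b11100111111100010111100100001100 | 0b1111000001000010000111001110011 = 0b11111111111100010111111101111111 = 4294016895

4294016895


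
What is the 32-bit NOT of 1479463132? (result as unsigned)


~0b1011000001011101101000011011100 = 0b10100111110100010010111100100011 = 2815504163 (32-bit unsigned)

2815504163


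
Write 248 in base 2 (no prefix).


248 = 11111000 in binary

11111000


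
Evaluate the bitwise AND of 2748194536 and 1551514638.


0b10100011110011100001111011101000 & 0b1011100011110100011110000001110 = 0b10010100001110000001000 = 4856840

4856840


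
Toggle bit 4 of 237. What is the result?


237 ^ (1 << 4) = 237 ^ 16 = 253

253


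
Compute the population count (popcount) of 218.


0b11011010 has 5 set bits

5


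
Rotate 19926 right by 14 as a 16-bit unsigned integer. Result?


Rotate 0b100110111010110 right by 14 (16-bit) = 0b11011101011001 = 14169

14169


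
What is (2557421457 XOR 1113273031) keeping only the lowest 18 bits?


Step 1: 2557421457 ^ 1113273031 = 3660846422
Step 2: 3660846422 & 262143 = 5462

5462


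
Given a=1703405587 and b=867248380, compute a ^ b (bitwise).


1703405587 ^ 867248380 = 1446428911

1446428911


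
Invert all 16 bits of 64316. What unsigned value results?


64316 ^ 65535 = 1219

1219


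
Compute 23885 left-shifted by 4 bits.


0b101110101001101 << 4 = 0b1011101010011010000 = 382160

382160


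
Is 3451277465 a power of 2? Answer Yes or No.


0b11001101101101100101000010011001. Multiple bits set => No

No


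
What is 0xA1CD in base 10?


A1CD hex = 41421 decimal

41421


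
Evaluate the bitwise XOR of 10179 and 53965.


0b10011111000011 ^ 0b1101001011001101 = 0b1111010100001110 = 62734

62734


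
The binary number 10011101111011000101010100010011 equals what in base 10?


10011101111011000101010100010011 in decimal = 2649511187

2649511187


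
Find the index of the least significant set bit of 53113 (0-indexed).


0b1100111101111001. Lowest set bit at position 0

0


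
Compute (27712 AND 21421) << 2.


Step 1: 27712 & 21421 = 16384
Step 2: 16384 << 2 = 65536

65536


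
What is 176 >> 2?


0b10110000 >> 2 = 0b101100 = 44

44


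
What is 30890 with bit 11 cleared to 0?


30890 & ~(1 << 11) = 28842

28842


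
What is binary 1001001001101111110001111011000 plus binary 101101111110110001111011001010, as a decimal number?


1001001001101111110001111011000 + 101101111110110001111011001010 = 1110111001100110000001010100010 = 1999831714

1999831714


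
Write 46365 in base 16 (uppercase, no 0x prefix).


46365 = B51D hex

B51D


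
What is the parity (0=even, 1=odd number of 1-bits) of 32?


0b100000 has 1 ones => parity 1

1


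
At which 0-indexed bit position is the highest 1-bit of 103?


0b1100111. Highest set bit at position 6

6


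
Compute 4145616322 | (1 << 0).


4145616322 | (1 << 0) = 4145616322 | 1 = 4145616323

4145616323


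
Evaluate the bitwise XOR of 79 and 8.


0b1001111 ^ 0b1000 = 0b1000111 = 71

71


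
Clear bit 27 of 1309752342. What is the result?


1309752342 & ~(1 << 27) = 1175534614

1175534614


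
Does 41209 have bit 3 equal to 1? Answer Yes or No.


0b1010000011111001, bit 3 = 1. Yes

Yes


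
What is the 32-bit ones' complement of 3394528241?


3394528241 ^ 4294967295 = 900439054

900439054


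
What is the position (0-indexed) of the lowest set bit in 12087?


0b10111100110111. Lowest set bit at position 0

0


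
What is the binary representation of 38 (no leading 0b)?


38 = 100110 in binary

100110


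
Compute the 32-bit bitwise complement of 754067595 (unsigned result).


~0b101100111100100010100010001011 = 0b11010011000011011101011101110100 = 3540899700 (32-bit unsigned)

3540899700


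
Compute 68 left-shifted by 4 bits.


0b1000100 << 4 = 0b10001000000 = 1088

1088


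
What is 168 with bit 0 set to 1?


168 | (1 << 0) = 168 | 1 = 169

169


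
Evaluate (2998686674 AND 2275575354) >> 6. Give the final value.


Step 1: 2998686674 & 2275575354 = 2191524370
Step 2: 2191524370 >> 6 = 34242568

34242568


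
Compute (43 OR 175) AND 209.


Step 1: 43 | 175 = 175
Step 2: 175 & 209 = 129

129


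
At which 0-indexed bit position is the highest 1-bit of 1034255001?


0b111101101001010111101010011001. Highest set bit at position 29

29


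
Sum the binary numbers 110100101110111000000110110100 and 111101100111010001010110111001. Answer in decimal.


110100101110111000000110110100 + 111101100111010001010110111001 = 1110010010110001001011101101101 = 1918408557

1918408557


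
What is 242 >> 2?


0b11110010 >> 2 = 0b111100 = 60

60


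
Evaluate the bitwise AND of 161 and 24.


0b10100001 & 0b11000 = 0b0 = 0

0


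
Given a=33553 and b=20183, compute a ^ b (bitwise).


33553 ^ 20183 = 52678

52678


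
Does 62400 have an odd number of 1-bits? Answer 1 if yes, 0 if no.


0b1111001111000000 has 8 ones => parity 0

0


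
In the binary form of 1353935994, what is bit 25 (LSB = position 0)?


0b1010000101100110110110001111010, position 25 = 0

0


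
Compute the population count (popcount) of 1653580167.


0b1100010100011111010000110000111 has 15 set bits

15


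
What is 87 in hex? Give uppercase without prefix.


87 = 57 hex

57


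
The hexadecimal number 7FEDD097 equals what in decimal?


7FEDD097 hex = 2146291863 decimal

2146291863


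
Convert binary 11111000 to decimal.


11111000 in decimal = 248

248


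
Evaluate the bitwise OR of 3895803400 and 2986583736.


0b11101000001101010011111000001000 | 0b10110010000000111010011010111000 = 0b11111010001101111011111010111000 = 4197957304

4197957304


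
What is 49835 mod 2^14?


49835 & 16383 = 683

683


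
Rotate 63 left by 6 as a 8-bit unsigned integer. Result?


Rotate 0b111111 left by 6 (8-bit) = 0b11001111 = 207

207


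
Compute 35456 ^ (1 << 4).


35456 ^ (1 << 4) = 35456 ^ 16 = 35472

35472


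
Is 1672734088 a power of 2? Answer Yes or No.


0b1100011101100111110010110001000. Multiple bits set => No

No


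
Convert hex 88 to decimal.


88 hex = 136 decimal

136


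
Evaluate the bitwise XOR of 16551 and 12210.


0b100000010100111 ^ 0b10111110110010 = 0b110111100010101 = 28437

28437


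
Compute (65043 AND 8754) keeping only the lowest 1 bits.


Step 1: 65043 & 8754 = 8722
Step 2: 8722 & 1 = 0

0


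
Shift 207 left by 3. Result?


0b11001111 << 3 = 0b11001111000 = 1656

1656


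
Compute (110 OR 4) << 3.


Step 1: 110 | 4 = 110
Step 2: 110 << 3 = 880

880


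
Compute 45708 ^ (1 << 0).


45708 ^ (1 << 0) = 45708 ^ 1 = 45709

45709


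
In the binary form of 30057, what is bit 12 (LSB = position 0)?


0b111010101101001, position 12 = 1

1


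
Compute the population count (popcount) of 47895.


0b1011101100010111 has 10 set bits

10


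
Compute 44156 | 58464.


0b1010110001111100 | 0b1110010001100000 = 0b1110110001111100 = 60540

60540


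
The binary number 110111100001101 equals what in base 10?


110111100001101 in decimal = 28429

28429


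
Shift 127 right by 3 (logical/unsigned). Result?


0b1111111 >> 3 = 0b1111 = 15

15


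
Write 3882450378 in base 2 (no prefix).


3882450378 = 11100111011010010111110111001010 in binary

11100111011010010111110111001010


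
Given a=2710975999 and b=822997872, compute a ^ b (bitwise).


2710975999 ^ 822997872 = 2426128015

2426128015


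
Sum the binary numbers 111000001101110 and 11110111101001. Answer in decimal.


111000001101110 + 11110111101001 = 1010111001010111 = 44631

44631


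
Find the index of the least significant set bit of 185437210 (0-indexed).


0b1011000011011000110000011010. Lowest set bit at position 1

1


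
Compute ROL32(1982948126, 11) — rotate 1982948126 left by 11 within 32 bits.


Rotate 0b1110110001100010110001100011110 left by 11 (32-bit) = 0b10001011000110001111001110110001 = 2333668273

2333668273


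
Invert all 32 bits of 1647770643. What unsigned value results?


1647770643 ^ 4294967295 = 2647196652

2647196652


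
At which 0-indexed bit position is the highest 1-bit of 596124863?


0b100011100010000010010010111111. Highest set bit at position 29

29


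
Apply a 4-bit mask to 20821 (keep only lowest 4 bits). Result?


20821 & 15 = 5

5


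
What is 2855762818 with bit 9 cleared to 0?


2855762818 & ~(1 << 9) = 2855762306

2855762306


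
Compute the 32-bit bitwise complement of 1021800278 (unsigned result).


~0b111100111001110110111101010110 = 0b11000011000110001001000010101001 = 3273167017 (32-bit unsigned)

3273167017


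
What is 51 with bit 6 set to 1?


51 | (1 << 6) = 51 | 64 = 115

115


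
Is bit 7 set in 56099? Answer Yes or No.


0b1101101100100011, bit 7 = 0. No

No


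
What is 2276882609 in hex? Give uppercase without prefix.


2276882609 = 87B678B1 hex

87B678B1


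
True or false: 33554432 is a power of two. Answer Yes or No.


0b10000000000000000000000000. Only one bit set => Yes

Yes


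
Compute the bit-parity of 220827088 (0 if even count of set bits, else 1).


0b1101001010011000110111010000 has 13 ones => parity 1

1


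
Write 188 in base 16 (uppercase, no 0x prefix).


188 = BC hex

BC


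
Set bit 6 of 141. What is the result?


141 | (1 << 6) = 141 | 64 = 205

205


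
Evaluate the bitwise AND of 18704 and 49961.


0b100100100010000 & 0b1100001100101001 = 0b100000100000000 = 16640

16640


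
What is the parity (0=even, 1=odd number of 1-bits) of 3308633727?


0b11000101001101011011111001111111 has 21 ones => parity 1

1


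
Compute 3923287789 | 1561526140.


0b11101001110110001001111011101101 | 0b1011101000100101111111101111100 = 0b11111101110110101111111111111101 = 4258988029

4258988029


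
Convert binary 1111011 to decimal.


1111011 in decimal = 123

123


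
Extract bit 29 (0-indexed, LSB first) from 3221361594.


0b11000000000000100001001110111010, position 29 = 0

0


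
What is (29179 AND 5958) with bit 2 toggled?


Step 1: 29179 & 5958 = 4418
Step 2: 4418 ^ (1 << 2) = 4418 ^ 4 = 4422

4422


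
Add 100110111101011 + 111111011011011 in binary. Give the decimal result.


100110111101011 + 111111011011011 = 1100110011000110 = 52422

52422


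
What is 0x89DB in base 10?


89DB hex = 35291 decimal

35291


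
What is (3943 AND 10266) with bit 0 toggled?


Step 1: 3943 & 10266 = 2050
Step 2: 2050 ^ (1 << 0) = 2050 ^ 1 = 2051

2051


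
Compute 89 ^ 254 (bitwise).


0b1011001 ^ 0b11111110 = 0b10100111 = 167

167


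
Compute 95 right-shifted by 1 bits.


0b1011111 >> 1 = 0b101111 = 47

47


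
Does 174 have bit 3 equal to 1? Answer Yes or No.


0b10101110, bit 3 = 1. Yes

Yes


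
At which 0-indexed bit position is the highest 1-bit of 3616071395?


0b11010111100010001101111011100011. Highest set bit at position 31

31


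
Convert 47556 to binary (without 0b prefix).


47556 = 1011100111000100 in binary

1011100111000100


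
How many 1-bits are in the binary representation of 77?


0b1001101 has 4 set bits

4


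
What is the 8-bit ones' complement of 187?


187 ^ 255 = 68

68


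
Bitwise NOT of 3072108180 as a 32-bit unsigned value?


~0b10110111000111001010011010010100 = 0b1001000111000110101100101101011 = 1222859115 (32-bit unsigned)

1222859115


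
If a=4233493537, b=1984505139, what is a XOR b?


4233493537 ^ 1984505139 = 2317146386

2317146386


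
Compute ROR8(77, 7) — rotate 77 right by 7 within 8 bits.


Rotate 0b1001101 right by 7 (8-bit) = 0b10011010 = 154

154


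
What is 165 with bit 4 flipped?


165 ^ (1 << 4) = 165 ^ 16 = 181

181


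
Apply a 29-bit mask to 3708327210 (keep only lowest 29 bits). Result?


3708327210 & 536870911 = 487101738

487101738


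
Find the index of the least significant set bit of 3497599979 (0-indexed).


0b11010000011110010010001111101011. Lowest set bit at position 0

0


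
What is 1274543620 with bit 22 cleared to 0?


1274543620 & ~(1 << 22) = 1270349316

1270349316


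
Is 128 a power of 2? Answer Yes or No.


0b10000000. Only one bit set => Yes

Yes


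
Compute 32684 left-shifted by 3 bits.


0b111111110101100 << 3 = 0b111111110101100000 = 261472

261472


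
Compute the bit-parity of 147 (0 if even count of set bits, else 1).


0b10010011 has 4 ones => parity 0

0


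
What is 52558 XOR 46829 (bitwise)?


0b1100110101001110 ^ 0b1011011011101101 = 0b111101110100011 = 31651

31651


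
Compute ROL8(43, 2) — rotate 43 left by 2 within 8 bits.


Rotate 0b101011 left by 2 (8-bit) = 0b10101100 = 172

172


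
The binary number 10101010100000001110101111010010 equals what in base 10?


10101010100000001110101111010010 in decimal = 2860575698

2860575698


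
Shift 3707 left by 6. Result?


0b111001111011 << 6 = 0b111001111011000000 = 237248

237248


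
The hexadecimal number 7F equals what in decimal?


7F hex = 127 decimal

127


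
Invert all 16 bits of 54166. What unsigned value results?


54166 ^ 65535 = 11369

11369


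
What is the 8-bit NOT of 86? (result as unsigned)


~0b1010110 = 0b10101001 = 169 (8-bit unsigned)

169


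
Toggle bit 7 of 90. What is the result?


90 ^ (1 << 7) = 90 ^ 128 = 218

218


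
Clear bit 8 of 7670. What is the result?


7670 & ~(1 << 8) = 7414

7414


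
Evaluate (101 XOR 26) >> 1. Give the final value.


Step 1: 101 ^ 26 = 127
Step 2: 127 >> 1 = 63

63


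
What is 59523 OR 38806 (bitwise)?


0b1110100010000011 | 0b1001011110010110 = 0b1111111110010111 = 65431

65431


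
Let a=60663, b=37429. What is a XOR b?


60663 ^ 37429 = 32450

32450


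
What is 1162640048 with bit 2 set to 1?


1162640048 | (1 << 2) = 1162640048 | 4 = 1162640052

1162640052


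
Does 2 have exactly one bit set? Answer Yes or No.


0b10. Only one bit set => Yes

Yes


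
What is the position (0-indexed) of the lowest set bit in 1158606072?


0b1000101000011101110110011111000. Lowest set bit at position 3

3


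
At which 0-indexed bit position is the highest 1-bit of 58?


0b111010. Highest set bit at position 5

5


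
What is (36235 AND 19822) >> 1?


Step 1: 36235 & 19822 = 3338
Step 2: 3338 >> 1 = 1669

1669


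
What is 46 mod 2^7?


46 & 127 = 46

46


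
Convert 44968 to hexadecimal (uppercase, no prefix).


44968 = AFA8 hex

AFA8


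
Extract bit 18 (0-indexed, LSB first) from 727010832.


0b101011010101010100111000010000, position 18 = 1

1


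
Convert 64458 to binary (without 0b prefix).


64458 = 1111101111001010 in binary

1111101111001010


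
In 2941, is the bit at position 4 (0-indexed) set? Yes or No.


0b101101111101, bit 4 = 1. Yes

Yes


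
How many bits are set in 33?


0b100001 has 2 set bits

2


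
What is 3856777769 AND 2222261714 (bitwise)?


0b11100101111000011100001000101001 & 0b10000100011101010000010111010010 = 0b10000100011000010000000000000000 = 2220949504

2220949504


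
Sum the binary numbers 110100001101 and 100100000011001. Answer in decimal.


110100001101 + 100100000011001 = 101010100100110 = 21798

21798


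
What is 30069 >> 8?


0b111010101110101 >> 8 = 0b1110101 = 117

117


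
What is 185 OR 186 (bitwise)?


0b10111001 | 0b10111010 = 0b10111011 = 187

187


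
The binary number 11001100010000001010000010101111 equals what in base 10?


11001100010000001010000010101111 in decimal = 3426787503

3426787503


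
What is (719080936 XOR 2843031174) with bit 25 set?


Step 1: 719080936 ^ 2843031174 = 2208922478
Step 2: 2208922478 | (1 << 25) = 2208922478 | 33554432 = 2208922478

2208922478


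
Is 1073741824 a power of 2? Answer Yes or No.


0b1000000000000000000000000000000. Only one bit set => Yes

Yes


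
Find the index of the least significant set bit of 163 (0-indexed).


0b10100011. Lowest set bit at position 0

0


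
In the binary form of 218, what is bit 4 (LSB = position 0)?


0b11011010, position 4 = 1

1


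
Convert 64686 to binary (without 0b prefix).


64686 = 1111110010101110 in binary

1111110010101110


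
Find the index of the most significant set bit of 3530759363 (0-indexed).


0b11010010011100110001110011000011. Highest set bit at position 31

31


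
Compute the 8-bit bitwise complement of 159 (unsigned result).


~0b10011111 = 0b1100000 = 96 (8-bit unsigned)

96


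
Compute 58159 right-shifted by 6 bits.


0b1110001100101111 >> 6 = 0b1110001100 = 908

908


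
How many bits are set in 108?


0b1101100 has 4 set bits

4


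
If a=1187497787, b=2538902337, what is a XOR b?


1187497787 ^ 2538902337 = 3516093562

3516093562


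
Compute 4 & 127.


0b100 & 0b1111111 = 0b100 = 4

4


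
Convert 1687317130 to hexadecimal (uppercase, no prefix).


1687317130 = 64926A8A hex

64926A8A


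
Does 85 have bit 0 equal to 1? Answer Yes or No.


0b1010101, bit 0 = 1. Yes

Yes


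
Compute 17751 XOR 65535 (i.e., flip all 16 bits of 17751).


17751 ^ 65535 = 47784

47784


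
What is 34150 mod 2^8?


34150 & 255 = 102

102


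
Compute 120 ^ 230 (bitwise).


0b1111000 ^ 0b11100110 = 0b10011110 = 158

158


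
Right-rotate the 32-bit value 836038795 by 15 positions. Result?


Rotate 0b110001110101001111000010001011 right by 15 (32-bit) = 0b11100001000101100110001110101001 = 3776340905

3776340905


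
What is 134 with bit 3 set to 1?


134 | (1 << 3) = 134 | 8 = 142

142


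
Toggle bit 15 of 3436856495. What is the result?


3436856495 ^ (1 << 15) = 3436856495 ^ 32768 = 3436889263

3436889263


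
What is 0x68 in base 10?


68 hex = 104 decimal

104


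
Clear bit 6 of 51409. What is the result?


51409 & ~(1 << 6) = 51345

51345


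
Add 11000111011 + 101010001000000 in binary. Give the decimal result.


11000111011 + 101010001000000 = 101101001111011 = 23163

23163


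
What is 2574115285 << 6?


0b10011001011011011110000111010101 << 6 = 0b10011001011011011110000111010101000000 = 164743378240

164743378240


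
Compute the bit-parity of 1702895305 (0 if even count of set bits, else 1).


0b1100101100000000001111011001001 has 13 ones => parity 1

1


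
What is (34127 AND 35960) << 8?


Step 1: 34127 & 35960 = 33864
Step 2: 33864 << 8 = 8669184

8669184


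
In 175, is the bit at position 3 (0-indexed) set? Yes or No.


0b10101111, bit 3 = 1. Yes

Yes


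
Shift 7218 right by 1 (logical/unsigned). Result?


0b1110000110010 >> 1 = 0b111000011001 = 3609

3609


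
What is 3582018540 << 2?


0b11010101100000010100001111101100 << 2 = 0b1101010110000001010000111110110000 = 14328074160

14328074160


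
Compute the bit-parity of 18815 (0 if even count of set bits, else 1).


0b100100101111111 has 10 ones => parity 0

0


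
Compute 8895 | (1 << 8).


8895 | (1 << 8) = 8895 | 256 = 9151

9151


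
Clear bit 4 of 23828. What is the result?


23828 & ~(1 << 4) = 23812

23812


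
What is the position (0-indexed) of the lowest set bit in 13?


0b1101. Lowest set bit at position 0

0


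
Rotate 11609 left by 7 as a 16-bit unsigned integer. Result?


Rotate 0b10110101011001 left by 7 (16-bit) = 0b1010110010010110 = 44182

44182


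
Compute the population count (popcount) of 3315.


0b110011110011 has 8 set bits

8


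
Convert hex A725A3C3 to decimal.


A725A3C3 hex = 2804261827 decimal

2804261827


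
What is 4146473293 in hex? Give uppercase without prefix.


4146473293 = F726294D hex

F726294D
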